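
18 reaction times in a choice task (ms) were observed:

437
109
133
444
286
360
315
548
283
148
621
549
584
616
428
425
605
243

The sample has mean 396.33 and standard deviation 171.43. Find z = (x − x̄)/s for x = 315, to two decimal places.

z = (315 − 396.33) / 171.43 = -0.47.

-0.47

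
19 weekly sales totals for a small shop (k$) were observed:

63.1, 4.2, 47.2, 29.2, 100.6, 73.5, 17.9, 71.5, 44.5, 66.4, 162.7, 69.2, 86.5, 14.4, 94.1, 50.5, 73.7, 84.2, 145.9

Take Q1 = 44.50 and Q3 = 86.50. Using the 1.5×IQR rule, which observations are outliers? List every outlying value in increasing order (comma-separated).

162.7

IQR = Q3 − Q1 = 86.50 − 44.50 = 42.00.
Lower fence = Q1 − 1.5·IQR = 44.50 − 63.00 = -18.50.
Upper fence = Q3 + 1.5·IQR = 86.50 + 63.00 = 149.50.
162.7 > 149.50 → outlier.
All remaining values lie within [-18.50, 149.50].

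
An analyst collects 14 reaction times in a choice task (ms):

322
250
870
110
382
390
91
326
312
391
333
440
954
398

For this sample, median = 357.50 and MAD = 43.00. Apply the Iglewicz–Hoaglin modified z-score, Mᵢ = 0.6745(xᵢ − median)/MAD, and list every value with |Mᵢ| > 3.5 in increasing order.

|Mᵢ| > 3.5 ⇔ |xᵢ − 357.50| > 3.5·43.00/0.6745 = 223.13.
So outliers lie outside [134.37, 580.63].
91: M = -4.18 → outlier.
110: M = -3.88 → outlier.
870: M = 8.04 → outlier.
954: M = 9.36 → outlier.

91, 110, 870, 954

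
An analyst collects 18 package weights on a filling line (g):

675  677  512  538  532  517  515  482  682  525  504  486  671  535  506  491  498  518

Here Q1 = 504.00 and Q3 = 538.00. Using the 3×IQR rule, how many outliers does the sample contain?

4

IQR = 34.00; fences at 504.00 − 102.00 = 402.00 and 538.00 + 102.00 = 640.00.
Outside the cutoffs: 671, 675, 677, 682.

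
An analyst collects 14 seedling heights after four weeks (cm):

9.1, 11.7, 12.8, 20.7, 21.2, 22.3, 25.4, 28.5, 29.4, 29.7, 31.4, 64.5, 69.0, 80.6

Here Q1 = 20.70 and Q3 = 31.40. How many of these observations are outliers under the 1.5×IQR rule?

3

IQR = 10.70; fences at 20.70 − 16.05 = 4.65 and 31.40 + 16.05 = 47.45.
Outside the cutoffs: 64.5, 69.0, 80.6.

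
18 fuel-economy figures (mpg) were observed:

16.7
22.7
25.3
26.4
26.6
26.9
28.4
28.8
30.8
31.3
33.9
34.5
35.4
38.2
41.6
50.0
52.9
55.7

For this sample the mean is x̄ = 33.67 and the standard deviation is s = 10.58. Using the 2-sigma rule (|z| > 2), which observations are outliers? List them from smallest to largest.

Cutoffs at x̄ ± 2s: 33.67 ± 2·10.58 = [12.51, 54.83].
55.7: z = 2.08, |z| > 2 → outlier.
Every other value lies within [12.51, 54.83].

55.7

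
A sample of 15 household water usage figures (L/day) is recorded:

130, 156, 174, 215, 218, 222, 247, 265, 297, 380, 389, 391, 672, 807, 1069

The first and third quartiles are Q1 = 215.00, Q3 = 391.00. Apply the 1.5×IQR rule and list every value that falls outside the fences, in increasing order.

IQR = Q3 − Q1 = 391.00 − 215.00 = 176.00.
Lower fence = Q1 − 1.5·IQR = 215.00 − 264.00 = -49.00.
Upper fence = Q3 + 1.5·IQR = 391.00 + 264.00 = 655.00.
672 > 655.00 → outlier.
807 > 655.00 → outlier.
1069 > 655.00 → outlier.
All remaining values lie within [-49.00, 655.00].

672, 807, 1069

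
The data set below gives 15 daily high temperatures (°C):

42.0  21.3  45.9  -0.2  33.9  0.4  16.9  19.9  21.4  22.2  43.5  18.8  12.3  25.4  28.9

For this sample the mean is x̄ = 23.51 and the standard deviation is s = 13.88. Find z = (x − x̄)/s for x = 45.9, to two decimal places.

z = (45.9 − 23.51) / 13.88 = 1.61.

1.61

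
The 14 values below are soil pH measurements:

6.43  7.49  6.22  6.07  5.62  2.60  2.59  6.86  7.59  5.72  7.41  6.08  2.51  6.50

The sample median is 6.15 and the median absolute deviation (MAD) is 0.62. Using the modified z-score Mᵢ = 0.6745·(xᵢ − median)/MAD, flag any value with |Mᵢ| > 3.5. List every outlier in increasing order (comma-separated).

2.51, 2.59, 2.60

|Mᵢ| > 3.5 ⇔ |xᵢ − 6.15| > 3.5·0.62/0.6745 = 3.22.
So outliers lie outside [2.93, 9.37].
2.51: M = -3.96 → outlier.
2.59: M = -3.87 → outlier.
2.60: M = -3.86 → outlier.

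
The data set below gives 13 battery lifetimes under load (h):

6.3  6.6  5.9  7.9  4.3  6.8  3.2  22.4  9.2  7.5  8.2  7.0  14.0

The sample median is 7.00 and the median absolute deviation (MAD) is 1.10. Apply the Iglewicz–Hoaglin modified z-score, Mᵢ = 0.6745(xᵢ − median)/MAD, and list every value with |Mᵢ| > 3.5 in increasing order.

|Mᵢ| > 3.5 ⇔ |xᵢ − 7.00| > 3.5·1.10/0.6745 = 5.71.
So outliers lie outside [1.29, 12.71].
14.0: M = 4.29 → outlier.
22.4: M = 9.44 → outlier.

14.0, 22.4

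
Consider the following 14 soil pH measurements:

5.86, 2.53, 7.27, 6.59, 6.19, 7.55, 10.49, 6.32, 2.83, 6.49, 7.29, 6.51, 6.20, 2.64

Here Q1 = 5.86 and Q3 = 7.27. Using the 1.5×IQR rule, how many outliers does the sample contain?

4

IQR = 1.41; fences at 5.86 − 2.115 = 3.745 and 7.27 + 2.115 = 9.385.
Outside the cutoffs: 2.53, 2.64, 2.83, 10.49.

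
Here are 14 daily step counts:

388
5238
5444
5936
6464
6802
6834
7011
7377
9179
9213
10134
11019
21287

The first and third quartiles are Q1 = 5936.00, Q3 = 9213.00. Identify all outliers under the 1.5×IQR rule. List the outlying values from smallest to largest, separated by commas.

IQR = Q3 − Q1 = 9213.00 − 5936.00 = 3277.00.
Lower fence = Q1 − 1.5·IQR = 5936.00 − 4915.50 = 1020.50.
Upper fence = Q3 + 1.5·IQR = 9213.00 + 4915.50 = 14128.50.
388 < 1020.50 → outlier.
21287 > 14128.50 → outlier.
All remaining values lie within [1020.50, 14128.50].

388, 21287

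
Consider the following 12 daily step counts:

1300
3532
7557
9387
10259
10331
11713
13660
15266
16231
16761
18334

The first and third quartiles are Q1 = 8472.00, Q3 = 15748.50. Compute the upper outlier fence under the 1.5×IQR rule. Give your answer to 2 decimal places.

IQR = Q3 − Q1 = 15748.50 − 8472.00 = 7276.50.
Lower fence = Q1 − 1.5·IQR = 8472.00 − 10914.75 = -2442.75.
Upper fence = Q3 + 1.5·IQR = 15748.50 + 10914.75 = 26663.25.

26663.25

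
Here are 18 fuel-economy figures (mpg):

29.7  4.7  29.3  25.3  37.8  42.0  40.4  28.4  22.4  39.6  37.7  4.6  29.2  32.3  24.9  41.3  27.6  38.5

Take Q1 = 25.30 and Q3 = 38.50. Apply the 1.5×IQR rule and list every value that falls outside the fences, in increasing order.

IQR = Q3 − Q1 = 38.50 − 25.30 = 13.20.
Lower fence = Q1 − 1.5·IQR = 25.30 − 19.80 = 5.50.
Upper fence = Q3 + 1.5·IQR = 38.50 + 19.80 = 58.30.
4.6 < 5.50 → outlier.
4.7 < 5.50 → outlier.
All remaining values lie within [5.50, 58.30].

4.6, 4.7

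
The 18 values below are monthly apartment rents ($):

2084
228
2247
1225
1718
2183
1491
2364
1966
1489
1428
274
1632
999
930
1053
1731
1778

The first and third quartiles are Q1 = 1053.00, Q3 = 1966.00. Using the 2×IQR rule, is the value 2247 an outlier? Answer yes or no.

no

IQR = Q3 − Q1 = 1966.00 − 1053.00 = 913.00.
Lower fence = Q1 − 2·IQR = 1053.00 − 1826.00 = -773.00.
Upper fence = Q3 + 2·IQR = 1966.00 + 1826.00 = 3792.00.
2247 lies within [-773.00, 3792.00].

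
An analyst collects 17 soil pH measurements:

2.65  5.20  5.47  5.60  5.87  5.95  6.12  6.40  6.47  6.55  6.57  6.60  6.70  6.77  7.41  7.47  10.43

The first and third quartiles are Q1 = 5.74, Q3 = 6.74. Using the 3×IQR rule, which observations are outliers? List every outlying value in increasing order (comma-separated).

2.65, 10.43

IQR = Q3 − Q1 = 6.74 − 5.74 = 1.00.
Lower fence = Q1 − 3·IQR = 5.74 − 3.00 = 2.74.
Upper fence = Q3 + 3·IQR = 6.74 + 3.00 = 9.74.
2.65 < 2.74 → outlier.
10.43 > 9.74 → outlier.
All remaining values lie within [2.74, 9.74].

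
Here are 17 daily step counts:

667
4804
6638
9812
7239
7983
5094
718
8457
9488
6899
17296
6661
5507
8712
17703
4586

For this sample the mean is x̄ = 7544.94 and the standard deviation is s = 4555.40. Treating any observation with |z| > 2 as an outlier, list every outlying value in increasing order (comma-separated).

17296, 17703

Cutoffs at x̄ ± 2s: 7544.94 ± 2·4555.40 = [-1565.86, 16655.74].
17296: z = 2.14, |z| > 2 → outlier.
17703: z = 2.23, |z| > 2 → outlier.
Every other value lies within [-1565.86, 16655.74].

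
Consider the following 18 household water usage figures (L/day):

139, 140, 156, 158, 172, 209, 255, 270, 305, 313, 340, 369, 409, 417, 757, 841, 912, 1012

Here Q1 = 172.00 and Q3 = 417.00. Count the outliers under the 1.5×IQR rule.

IQR = 245.00; fences at 172.00 − 367.50 = -195.50 and 417.00 + 367.50 = 784.50.
Outside the cutoffs: 841, 912, 1012.

3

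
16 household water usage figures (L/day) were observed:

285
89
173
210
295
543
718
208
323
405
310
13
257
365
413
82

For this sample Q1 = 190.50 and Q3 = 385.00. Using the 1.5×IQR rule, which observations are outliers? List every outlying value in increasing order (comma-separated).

718

IQR = Q3 − Q1 = 385.00 − 190.50 = 194.50.
Lower fence = Q1 − 1.5·IQR = 190.50 − 291.75 = -101.25.
Upper fence = Q3 + 1.5·IQR = 385.00 + 291.75 = 676.75.
718 > 676.75 → outlier.
All remaining values lie within [-101.25, 676.75].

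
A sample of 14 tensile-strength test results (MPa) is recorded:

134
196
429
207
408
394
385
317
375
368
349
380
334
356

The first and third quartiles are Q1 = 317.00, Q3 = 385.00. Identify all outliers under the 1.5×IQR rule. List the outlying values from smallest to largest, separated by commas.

134, 196, 207

IQR = Q3 − Q1 = 385.00 − 317.00 = 68.00.
Lower fence = Q1 − 1.5·IQR = 317.00 − 102.00 = 215.00.
Upper fence = Q3 + 1.5·IQR = 385.00 + 102.00 = 487.00.
134 < 215.00 → outlier.
196 < 215.00 → outlier.
207 < 215.00 → outlier.
All remaining values lie within [215.00, 487.00].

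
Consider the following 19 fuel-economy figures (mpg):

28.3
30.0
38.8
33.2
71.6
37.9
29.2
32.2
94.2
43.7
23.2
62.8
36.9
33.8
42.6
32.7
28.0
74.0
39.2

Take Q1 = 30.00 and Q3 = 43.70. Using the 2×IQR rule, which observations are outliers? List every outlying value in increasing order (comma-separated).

71.6, 74.0, 94.2

IQR = Q3 − Q1 = 43.70 − 30.00 = 13.70.
Lower fence = Q1 − 2·IQR = 30.00 − 27.40 = 2.60.
Upper fence = Q3 + 2·IQR = 43.70 + 27.40 = 71.10.
71.6 > 71.10 → outlier.
74.0 > 71.10 → outlier.
94.2 > 71.10 → outlier.
All remaining values lie within [2.60, 71.10].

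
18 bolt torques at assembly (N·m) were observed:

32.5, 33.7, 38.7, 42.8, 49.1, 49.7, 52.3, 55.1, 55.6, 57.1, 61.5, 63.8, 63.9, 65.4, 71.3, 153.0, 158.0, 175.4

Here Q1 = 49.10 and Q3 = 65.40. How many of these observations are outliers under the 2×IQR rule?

3

IQR = 16.30; fences at 49.10 − 32.60 = 16.50 and 65.40 + 32.60 = 98.00.
Outside the cutoffs: 153.0, 158.0, 175.4.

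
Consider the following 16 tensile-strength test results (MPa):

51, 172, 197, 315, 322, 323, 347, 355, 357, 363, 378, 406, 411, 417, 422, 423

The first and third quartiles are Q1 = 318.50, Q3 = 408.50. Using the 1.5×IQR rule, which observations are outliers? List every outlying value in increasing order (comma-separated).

IQR = Q3 − Q1 = 408.50 − 318.50 = 90.00.
Lower fence = Q1 − 1.5·IQR = 318.50 − 135.00 = 183.50.
Upper fence = Q3 + 1.5·IQR = 408.50 + 135.00 = 543.50.
51 < 183.50 → outlier.
172 < 183.50 → outlier.
All remaining values lie within [183.50, 543.50].

51, 172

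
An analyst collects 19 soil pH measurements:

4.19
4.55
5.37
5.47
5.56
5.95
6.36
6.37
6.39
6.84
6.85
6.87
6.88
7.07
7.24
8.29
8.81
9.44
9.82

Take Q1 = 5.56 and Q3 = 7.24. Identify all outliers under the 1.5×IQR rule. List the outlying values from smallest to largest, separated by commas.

9.82

IQR = Q3 − Q1 = 7.24 − 5.56 = 1.68.
Lower fence = Q1 − 1.5·IQR = 5.56 − 2.52 = 3.04.
Upper fence = Q3 + 1.5·IQR = 7.24 + 2.52 = 9.76.
9.82 > 9.76 → outlier.
All remaining values lie within [3.04, 9.76].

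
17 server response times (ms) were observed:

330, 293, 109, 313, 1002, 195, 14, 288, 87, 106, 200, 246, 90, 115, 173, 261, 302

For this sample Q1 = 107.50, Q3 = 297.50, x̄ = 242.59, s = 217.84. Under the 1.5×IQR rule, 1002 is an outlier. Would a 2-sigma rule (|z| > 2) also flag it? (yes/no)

yes

z = (1002 − 242.59) / 217.84 = 3.49.
|z| = 3.49 > 2.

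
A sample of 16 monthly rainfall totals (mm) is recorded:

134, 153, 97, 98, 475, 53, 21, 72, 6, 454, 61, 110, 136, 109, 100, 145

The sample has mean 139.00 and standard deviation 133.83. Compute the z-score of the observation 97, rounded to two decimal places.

-0.31

z = (97 − 139.00) / 133.83 = -0.31.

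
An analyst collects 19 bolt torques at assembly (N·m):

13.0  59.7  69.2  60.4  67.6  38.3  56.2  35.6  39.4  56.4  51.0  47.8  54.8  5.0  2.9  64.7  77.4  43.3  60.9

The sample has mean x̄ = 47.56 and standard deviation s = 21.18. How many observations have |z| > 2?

2

Cutoffs: x̄ ± 2s = [5.20, 89.92].
Outside the cutoffs: 2.9, 5.0.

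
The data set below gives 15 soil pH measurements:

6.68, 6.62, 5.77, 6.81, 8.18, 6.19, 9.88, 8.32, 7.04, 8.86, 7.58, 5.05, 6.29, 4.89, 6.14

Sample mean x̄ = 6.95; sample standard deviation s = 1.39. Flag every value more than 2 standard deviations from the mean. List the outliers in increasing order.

9.88

Cutoffs at x̄ ± 2s: 6.95 ± 2·1.39 = [4.17, 9.73].
9.88: z = 2.11, |z| > 2 → outlier.
Every other value lies within [4.17, 9.73].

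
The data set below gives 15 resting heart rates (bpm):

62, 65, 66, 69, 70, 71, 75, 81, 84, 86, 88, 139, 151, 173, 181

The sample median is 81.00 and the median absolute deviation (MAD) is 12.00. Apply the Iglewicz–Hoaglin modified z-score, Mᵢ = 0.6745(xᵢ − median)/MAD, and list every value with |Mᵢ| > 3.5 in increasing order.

|Mᵢ| > 3.5 ⇔ |xᵢ − 81.00| > 3.5·12.00/0.6745 = 62.27.
So outliers lie outside [18.73, 143.27].
151: M = 3.93 → outlier.
173: M = 5.17 → outlier.
181: M = 5.62 → outlier.

151, 173, 181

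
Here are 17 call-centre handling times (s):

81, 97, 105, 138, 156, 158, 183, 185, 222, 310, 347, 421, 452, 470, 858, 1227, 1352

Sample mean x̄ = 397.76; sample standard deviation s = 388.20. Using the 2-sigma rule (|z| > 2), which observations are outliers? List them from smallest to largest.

1227, 1352

Cutoffs at x̄ ± 2s: 397.76 ± 2·388.20 = [-378.64, 1174.16].
1227: z = 2.14, |z| > 2 → outlier.
1352: z = 2.46, |z| > 2 → outlier.
Every other value lies within [-378.64, 1174.16].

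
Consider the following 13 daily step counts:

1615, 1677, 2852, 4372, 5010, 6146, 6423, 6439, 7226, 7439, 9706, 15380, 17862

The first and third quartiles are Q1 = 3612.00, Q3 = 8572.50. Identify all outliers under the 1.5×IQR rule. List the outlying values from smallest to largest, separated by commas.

17862

IQR = Q3 − Q1 = 8572.50 − 3612.00 = 4960.50.
Lower fence = Q1 − 1.5·IQR = 3612.00 − 7440.75 = -3828.75.
Upper fence = Q3 + 1.5·IQR = 8572.50 + 7440.75 = 16013.25.
17862 > 16013.25 → outlier.
All remaining values lie within [-3828.75, 16013.25].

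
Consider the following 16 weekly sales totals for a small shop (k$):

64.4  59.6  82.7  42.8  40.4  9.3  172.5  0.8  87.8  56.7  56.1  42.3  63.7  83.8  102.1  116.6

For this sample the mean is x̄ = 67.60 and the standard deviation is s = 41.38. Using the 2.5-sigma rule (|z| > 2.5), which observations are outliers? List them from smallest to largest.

Cutoffs at x̄ ± 2.5s: 67.60 ± 2.5·41.38 = [-35.85, 171.05].
172.5: z = 2.54, |z| > 2.5 → outlier.
Every other value lies within [-35.85, 171.05].

172.5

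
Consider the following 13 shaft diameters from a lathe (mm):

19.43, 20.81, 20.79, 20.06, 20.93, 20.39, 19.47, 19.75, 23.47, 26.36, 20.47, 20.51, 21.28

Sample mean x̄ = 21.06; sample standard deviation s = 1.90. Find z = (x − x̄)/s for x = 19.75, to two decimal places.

z = (19.75 − 21.06) / 1.90 = -0.69.

-0.69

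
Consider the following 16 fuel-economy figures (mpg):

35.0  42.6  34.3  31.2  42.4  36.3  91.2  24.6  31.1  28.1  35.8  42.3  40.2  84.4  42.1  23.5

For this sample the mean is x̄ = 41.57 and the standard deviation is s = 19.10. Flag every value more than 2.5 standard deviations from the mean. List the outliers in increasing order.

91.2

Cutoffs at x̄ ± 2.5s: 41.57 ± 2.5·19.10 = [-6.18, 89.32].
91.2: z = 2.60, |z| > 2.5 → outlier.
Every other value lies within [-6.18, 89.32].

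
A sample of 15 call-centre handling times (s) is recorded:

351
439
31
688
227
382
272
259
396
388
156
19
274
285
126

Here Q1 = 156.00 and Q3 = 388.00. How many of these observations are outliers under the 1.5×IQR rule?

IQR = 232.00; fences at 156.00 − 348.00 = -192.00 and 388.00 + 348.00 = 736.00.
Every value lies within the cutoffs.

0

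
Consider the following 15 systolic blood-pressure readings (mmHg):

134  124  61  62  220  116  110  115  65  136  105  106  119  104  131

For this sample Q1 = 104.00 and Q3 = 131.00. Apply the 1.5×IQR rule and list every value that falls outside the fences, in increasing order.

IQR = Q3 − Q1 = 131.00 − 104.00 = 27.00.
Lower fence = Q1 − 1.5·IQR = 104.00 − 40.50 = 63.50.
Upper fence = Q3 + 1.5·IQR = 131.00 + 40.50 = 171.50.
61 < 63.50 → outlier.
62 < 63.50 → outlier.
220 > 171.50 → outlier.
All remaining values lie within [63.50, 171.50].

61, 62, 220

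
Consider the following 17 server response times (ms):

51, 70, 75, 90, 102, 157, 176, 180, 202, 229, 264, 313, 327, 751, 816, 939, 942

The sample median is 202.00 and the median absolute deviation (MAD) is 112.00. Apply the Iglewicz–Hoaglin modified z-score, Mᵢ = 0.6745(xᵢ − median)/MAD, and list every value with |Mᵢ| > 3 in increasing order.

|Mᵢ| > 3 ⇔ |xᵢ − 202.00| > 3·112.00/0.6745 = 498.15.
So outliers lie outside [-296.15, 700.15].
751: M = 3.31 → outlier.
816: M = 3.70 → outlier.
939: M = 4.44 → outlier.
942: M = 4.46 → outlier.

751, 816, 939, 942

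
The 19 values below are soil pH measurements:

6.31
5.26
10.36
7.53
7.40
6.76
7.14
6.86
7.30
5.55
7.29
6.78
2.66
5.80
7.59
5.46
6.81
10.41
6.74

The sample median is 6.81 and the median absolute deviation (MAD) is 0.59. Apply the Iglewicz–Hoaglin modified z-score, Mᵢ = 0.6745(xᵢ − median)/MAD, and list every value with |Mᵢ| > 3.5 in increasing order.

|Mᵢ| > 3.5 ⇔ |xᵢ − 6.81| > 3.5·0.59/0.6745 = 3.06.
So outliers lie outside [3.75, 9.87].
2.66: M = -4.74 → outlier.
10.36: M = 4.06 → outlier.
10.41: M = 4.12 → outlier.

2.66, 10.36, 10.41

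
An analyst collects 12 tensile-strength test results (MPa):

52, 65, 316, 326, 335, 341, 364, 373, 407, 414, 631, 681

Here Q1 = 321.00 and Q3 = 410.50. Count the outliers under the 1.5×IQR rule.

IQR = 89.50; fences at 321.00 − 134.25 = 186.75 and 410.50 + 134.25 = 544.75.
Outside the cutoffs: 52, 65, 631, 681.

4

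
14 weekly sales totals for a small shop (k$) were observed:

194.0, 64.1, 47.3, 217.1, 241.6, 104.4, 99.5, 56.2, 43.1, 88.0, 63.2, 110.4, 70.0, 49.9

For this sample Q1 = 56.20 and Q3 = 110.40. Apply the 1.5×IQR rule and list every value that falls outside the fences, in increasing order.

194.0, 217.1, 241.6

IQR = Q3 − Q1 = 110.40 − 56.20 = 54.20.
Lower fence = Q1 − 1.5·IQR = 56.20 − 81.30 = -25.10.
Upper fence = Q3 + 1.5·IQR = 110.40 + 81.30 = 191.70.
194.0 > 191.70 → outlier.
217.1 > 191.70 → outlier.
241.6 > 191.70 → outlier.
All remaining values lie within [-25.10, 191.70].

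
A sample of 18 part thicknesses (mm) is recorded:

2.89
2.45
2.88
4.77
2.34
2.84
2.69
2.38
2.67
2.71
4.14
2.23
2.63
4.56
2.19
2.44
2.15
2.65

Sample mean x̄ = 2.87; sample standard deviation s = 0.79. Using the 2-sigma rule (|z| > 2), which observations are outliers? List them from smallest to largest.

Cutoffs at x̄ ± 2s: 2.87 ± 2·0.79 = [1.29, 4.45].
4.56: z = 2.14, |z| > 2 → outlier.
4.77: z = 2.41, |z| > 2 → outlier.
Every other value lies within [1.29, 4.45].

4.56, 4.77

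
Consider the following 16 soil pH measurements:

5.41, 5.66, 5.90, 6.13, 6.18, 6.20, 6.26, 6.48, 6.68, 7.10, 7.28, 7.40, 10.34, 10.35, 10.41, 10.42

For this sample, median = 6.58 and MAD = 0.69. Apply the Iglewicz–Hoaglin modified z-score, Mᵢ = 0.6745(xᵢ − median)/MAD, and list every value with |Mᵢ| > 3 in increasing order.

10.34, 10.35, 10.41, 10.42

|Mᵢ| > 3 ⇔ |xᵢ − 6.58| > 3·0.69/0.6745 = 3.07.
So outliers lie outside [3.51, 9.65].
10.34: M = 3.68 → outlier.
10.35: M = 3.69 → outlier.
10.41: M = 3.74 → outlier.
10.42: M = 3.75 → outlier.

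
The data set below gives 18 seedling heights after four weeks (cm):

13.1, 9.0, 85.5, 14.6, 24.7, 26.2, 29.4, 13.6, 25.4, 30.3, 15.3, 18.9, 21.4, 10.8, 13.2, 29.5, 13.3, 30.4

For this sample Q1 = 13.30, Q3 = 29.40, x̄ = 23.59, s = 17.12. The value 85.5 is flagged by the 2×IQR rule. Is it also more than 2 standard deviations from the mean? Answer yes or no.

yes

z = (85.5 − 23.59) / 17.12 = 3.62.
|z| = 3.62 > 2.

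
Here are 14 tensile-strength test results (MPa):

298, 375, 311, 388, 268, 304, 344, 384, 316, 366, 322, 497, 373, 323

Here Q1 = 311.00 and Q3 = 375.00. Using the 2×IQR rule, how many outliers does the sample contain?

0

IQR = 64.00; fences at 311.00 − 128.00 = 183.00 and 375.00 + 128.00 = 503.00.
Every value lies within the cutoffs.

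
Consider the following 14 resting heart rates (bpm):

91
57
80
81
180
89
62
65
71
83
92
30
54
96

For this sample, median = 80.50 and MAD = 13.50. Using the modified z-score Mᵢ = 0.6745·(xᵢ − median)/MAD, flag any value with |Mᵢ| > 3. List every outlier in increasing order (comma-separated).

|Mᵢ| > 3 ⇔ |xᵢ − 80.50| > 3·13.50/0.6745 = 60.04.
So outliers lie outside [20.46, 140.54].
180: M = 4.97 → outlier.

180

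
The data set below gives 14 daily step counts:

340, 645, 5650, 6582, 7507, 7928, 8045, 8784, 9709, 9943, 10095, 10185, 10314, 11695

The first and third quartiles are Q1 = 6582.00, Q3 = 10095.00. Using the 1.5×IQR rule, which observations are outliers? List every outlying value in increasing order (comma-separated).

IQR = Q3 − Q1 = 10095.00 − 6582.00 = 3513.00.
Lower fence = Q1 − 1.5·IQR = 6582.00 − 5269.50 = 1312.50.
Upper fence = Q3 + 1.5·IQR = 10095.00 + 5269.50 = 15364.50.
340 < 1312.50 → outlier.
645 < 1312.50 → outlier.
All remaining values lie within [1312.50, 15364.50].

340, 645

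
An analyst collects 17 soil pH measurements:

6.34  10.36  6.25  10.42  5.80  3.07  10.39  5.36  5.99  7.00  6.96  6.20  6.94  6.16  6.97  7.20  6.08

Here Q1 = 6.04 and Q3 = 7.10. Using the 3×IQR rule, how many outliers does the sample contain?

IQR = 1.06; fences at 6.04 − 3.18 = 2.86 and 7.10 + 3.18 = 10.28.
Outside the cutoffs: 10.36, 10.39, 10.42.

3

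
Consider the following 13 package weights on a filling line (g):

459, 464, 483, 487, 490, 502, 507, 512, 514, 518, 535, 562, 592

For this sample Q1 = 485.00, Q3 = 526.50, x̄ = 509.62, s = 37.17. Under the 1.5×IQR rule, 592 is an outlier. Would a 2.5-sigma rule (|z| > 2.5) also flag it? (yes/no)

z = (592 − 509.62) / 37.17 = 2.22.
|z| = 2.22 ≤ 2.5.

no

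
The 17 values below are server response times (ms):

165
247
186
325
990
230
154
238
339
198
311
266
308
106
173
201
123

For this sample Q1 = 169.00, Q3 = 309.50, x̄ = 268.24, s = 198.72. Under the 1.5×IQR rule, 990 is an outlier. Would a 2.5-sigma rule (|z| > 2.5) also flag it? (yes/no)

z = (990 − 268.24) / 198.72 = 3.63.
|z| = 3.63 > 2.5.

yes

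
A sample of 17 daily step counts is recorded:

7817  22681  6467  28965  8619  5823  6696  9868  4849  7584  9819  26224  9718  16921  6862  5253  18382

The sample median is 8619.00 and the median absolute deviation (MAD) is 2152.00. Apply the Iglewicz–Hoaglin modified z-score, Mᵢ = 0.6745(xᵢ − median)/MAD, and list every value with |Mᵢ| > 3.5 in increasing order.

|Mᵢ| > 3.5 ⇔ |xᵢ − 8619.00| > 3.5·2152.00/0.6745 = 11166.79.
So outliers lie outside [-2547.79, 19785.79].
22681: M = 4.41 → outlier.
26224: M = 5.52 → outlier.
28965: M = 6.38 → outlier.

22681, 26224, 28965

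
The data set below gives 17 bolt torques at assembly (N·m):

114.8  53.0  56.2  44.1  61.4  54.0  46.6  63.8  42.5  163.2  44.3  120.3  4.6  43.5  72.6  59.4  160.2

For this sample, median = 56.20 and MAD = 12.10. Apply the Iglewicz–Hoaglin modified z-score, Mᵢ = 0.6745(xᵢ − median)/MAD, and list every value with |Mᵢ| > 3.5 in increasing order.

|Mᵢ| > 3.5 ⇔ |xᵢ − 56.20| > 3.5·12.10/0.6745 = 62.79.
So outliers lie outside [-6.59, 118.99].
120.3: M = 3.57 → outlier.
160.2: M = 5.80 → outlier.
163.2: M = 5.96 → outlier.

120.3, 160.2, 163.2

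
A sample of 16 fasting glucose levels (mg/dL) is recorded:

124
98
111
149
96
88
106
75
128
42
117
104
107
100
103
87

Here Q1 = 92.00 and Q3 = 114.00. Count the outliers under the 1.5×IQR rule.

2

IQR = 22.00; fences at 92.00 − 33.00 = 59.00 and 114.00 + 33.00 = 147.00.
Outside the cutoffs: 42, 149.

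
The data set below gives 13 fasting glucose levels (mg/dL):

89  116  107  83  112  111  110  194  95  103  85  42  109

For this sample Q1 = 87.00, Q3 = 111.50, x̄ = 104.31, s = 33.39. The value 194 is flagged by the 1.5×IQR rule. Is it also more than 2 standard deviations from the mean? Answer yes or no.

yes

z = (194 − 104.31) / 33.39 = 2.69.
|z| = 2.69 > 2.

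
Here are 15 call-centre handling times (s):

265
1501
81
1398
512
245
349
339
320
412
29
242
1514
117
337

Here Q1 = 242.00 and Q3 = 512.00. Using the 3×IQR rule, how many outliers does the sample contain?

3

IQR = 270.00; fences at 242.00 − 810.00 = -568.00 and 512.00 + 810.00 = 1322.00.
Outside the cutoffs: 1398, 1501, 1514.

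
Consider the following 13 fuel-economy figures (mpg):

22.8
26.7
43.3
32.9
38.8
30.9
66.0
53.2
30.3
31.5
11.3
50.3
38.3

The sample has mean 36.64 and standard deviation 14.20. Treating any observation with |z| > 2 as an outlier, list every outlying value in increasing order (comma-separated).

Cutoffs at x̄ ± 2s: 36.64 ± 2·14.20 = [8.24, 65.04].
66.0: z = 2.07, |z| > 2 → outlier.
Every other value lies within [8.24, 65.04].

66.0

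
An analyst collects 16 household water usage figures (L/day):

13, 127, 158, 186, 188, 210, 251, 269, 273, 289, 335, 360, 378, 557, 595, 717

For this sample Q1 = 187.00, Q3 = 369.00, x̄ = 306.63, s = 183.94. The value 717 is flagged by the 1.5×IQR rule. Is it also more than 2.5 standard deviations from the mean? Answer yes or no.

no

z = (717 − 306.63) / 183.94 = 2.23.
|z| = 2.23 ≤ 2.5.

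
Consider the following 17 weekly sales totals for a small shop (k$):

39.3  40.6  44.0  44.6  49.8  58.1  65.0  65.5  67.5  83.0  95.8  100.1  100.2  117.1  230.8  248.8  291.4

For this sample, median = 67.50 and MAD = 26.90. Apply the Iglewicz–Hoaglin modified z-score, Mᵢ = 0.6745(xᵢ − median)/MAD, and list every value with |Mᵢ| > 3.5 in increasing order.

|Mᵢ| > 3.5 ⇔ |xᵢ − 67.50| > 3.5·26.90/0.6745 = 139.58.
So outliers lie outside [-72.08, 207.08].
230.8: M = 4.09 → outlier.
248.8: M = 4.55 → outlier.
291.4: M = 5.61 → outlier.

230.8, 248.8, 291.4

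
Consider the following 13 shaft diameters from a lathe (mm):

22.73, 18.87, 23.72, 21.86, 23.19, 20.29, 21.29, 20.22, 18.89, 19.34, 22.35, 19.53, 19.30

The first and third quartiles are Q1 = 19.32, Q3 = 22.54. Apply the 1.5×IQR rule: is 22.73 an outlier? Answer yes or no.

IQR = Q3 − Q1 = 22.54 − 19.32 = 3.22.
Lower fence = Q1 − 1.5·IQR = 19.32 − 4.83 = 14.49.
Upper fence = Q3 + 1.5·IQR = 22.54 + 4.83 = 27.37.
22.73 lies within [14.49, 27.37].

no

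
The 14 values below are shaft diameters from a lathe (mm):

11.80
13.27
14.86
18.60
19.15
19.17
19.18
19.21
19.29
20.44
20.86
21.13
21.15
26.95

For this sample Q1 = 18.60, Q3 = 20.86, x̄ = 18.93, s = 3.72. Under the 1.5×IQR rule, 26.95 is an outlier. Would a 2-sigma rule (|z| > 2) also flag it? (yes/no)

yes

z = (26.95 − 18.93) / 3.72 = 2.16.
|z| = 2.16 > 2.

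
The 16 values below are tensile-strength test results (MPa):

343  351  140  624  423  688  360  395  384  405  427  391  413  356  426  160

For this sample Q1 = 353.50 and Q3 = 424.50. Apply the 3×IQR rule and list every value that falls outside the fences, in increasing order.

IQR = Q3 − Q1 = 424.50 − 353.50 = 71.00.
Lower fence = Q1 − 3·IQR = 353.50 − 213.00 = 140.50.
Upper fence = Q3 + 3·IQR = 424.50 + 213.00 = 637.50.
140 < 140.50 → outlier.
688 > 637.50 → outlier.
All remaining values lie within [140.50, 637.50].

140, 688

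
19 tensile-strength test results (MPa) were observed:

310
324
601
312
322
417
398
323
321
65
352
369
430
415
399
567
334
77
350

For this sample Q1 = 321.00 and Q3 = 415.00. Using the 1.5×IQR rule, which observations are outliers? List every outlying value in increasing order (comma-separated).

IQR = Q3 − Q1 = 415.00 − 321.00 = 94.00.
Lower fence = Q1 − 1.5·IQR = 321.00 − 141.00 = 180.00.
Upper fence = Q3 + 1.5·IQR = 415.00 + 141.00 = 556.00.
65 < 180.00 → outlier.
77 < 180.00 → outlier.
567 > 556.00 → outlier.
601 > 556.00 → outlier.
All remaining values lie within [180.00, 556.00].

65, 77, 567, 601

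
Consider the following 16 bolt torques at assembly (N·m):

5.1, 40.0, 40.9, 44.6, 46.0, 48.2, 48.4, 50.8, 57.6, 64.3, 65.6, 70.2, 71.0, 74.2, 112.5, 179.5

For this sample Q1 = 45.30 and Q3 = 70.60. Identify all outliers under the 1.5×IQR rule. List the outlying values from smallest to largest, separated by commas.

5.1, 112.5, 179.5

IQR = Q3 − Q1 = 70.60 − 45.30 = 25.30.
Lower fence = Q1 − 1.5·IQR = 45.30 − 37.95 = 7.35.
Upper fence = Q3 + 1.5·IQR = 70.60 + 37.95 = 108.55.
5.1 < 7.35 → outlier.
112.5 > 108.55 → outlier.
179.5 > 108.55 → outlier.
All remaining values lie within [7.35, 108.55].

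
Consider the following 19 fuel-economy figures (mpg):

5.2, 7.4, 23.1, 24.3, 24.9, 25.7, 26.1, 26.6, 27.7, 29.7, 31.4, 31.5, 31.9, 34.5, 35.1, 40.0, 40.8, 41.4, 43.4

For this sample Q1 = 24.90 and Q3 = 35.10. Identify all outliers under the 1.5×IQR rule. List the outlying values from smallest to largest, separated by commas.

IQR = Q3 − Q1 = 35.10 − 24.90 = 10.20.
Lower fence = Q1 − 1.5·IQR = 24.90 − 15.30 = 9.60.
Upper fence = Q3 + 1.5·IQR = 35.10 + 15.30 = 50.40.
5.2 < 9.60 → outlier.
7.4 < 9.60 → outlier.
All remaining values lie within [9.60, 50.40].

5.2, 7.4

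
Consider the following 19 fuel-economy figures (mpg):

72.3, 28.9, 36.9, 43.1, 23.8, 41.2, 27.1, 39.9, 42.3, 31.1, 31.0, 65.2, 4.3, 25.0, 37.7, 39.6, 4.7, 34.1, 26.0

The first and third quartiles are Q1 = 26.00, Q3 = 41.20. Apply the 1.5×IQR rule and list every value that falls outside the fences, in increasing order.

65.2, 72.3

IQR = Q3 − Q1 = 41.20 − 26.00 = 15.20.
Lower fence = Q1 − 1.5·IQR = 26.00 − 22.80 = 3.20.
Upper fence = Q3 + 1.5·IQR = 41.20 + 22.80 = 64.00.
65.2 > 64.00 → outlier.
72.3 > 64.00 → outlier.
All remaining values lie within [3.20, 64.00].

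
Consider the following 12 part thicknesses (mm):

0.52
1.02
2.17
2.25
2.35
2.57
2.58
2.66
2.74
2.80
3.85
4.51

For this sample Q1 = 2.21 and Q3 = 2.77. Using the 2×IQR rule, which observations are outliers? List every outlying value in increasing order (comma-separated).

0.52, 1.02, 4.51

IQR = Q3 − Q1 = 2.77 − 2.21 = 0.56.
Lower fence = Q1 − 2·IQR = 2.21 − 1.12 = 1.09.
Upper fence = Q3 + 2·IQR = 2.77 + 1.12 = 3.89.
0.52 < 1.09 → outlier.
1.02 < 1.09 → outlier.
4.51 > 3.89 → outlier.
All remaining values lie within [1.09, 3.89].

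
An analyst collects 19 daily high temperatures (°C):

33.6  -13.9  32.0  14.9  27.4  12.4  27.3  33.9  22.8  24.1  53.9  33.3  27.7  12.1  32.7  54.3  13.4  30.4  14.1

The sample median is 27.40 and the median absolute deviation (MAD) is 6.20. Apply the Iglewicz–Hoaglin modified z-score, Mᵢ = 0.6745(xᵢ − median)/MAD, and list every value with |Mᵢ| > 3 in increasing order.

-13.9

|Mᵢ| > 3 ⇔ |xᵢ − 27.40| > 3·6.20/0.6745 = 27.58.
So outliers lie outside [-0.18, 54.98].
-13.9: M = -4.49 → outlier.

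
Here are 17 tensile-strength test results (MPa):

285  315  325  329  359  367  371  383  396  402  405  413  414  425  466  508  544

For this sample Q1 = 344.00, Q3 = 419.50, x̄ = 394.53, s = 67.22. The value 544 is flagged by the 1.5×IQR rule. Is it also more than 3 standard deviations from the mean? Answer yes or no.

z = (544 − 394.53) / 67.22 = 2.22.
|z| = 2.22 ≤ 3.

no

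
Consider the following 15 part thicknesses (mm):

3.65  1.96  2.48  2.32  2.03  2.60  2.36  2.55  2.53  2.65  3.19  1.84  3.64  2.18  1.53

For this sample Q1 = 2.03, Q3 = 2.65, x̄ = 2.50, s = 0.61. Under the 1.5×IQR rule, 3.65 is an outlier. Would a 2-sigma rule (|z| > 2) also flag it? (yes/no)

no

z = (3.65 − 2.50) / 0.61 = 1.89.
|z| = 1.89 ≤ 2.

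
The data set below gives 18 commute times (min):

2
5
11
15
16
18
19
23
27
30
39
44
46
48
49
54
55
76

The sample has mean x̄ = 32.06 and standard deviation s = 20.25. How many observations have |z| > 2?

1

Cutoffs: x̄ ± 2s = [-8.44, 72.56].
Outside the cutoffs: 76.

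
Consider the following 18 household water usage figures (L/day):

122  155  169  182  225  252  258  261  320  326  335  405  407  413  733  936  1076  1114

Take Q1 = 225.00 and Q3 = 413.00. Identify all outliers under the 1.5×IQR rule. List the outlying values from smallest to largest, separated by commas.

IQR = Q3 − Q1 = 413.00 − 225.00 = 188.00.
Lower fence = Q1 − 1.5·IQR = 225.00 − 282.00 = -57.00.
Upper fence = Q3 + 1.5·IQR = 413.00 + 282.00 = 695.00.
733 > 695.00 → outlier.
936 > 695.00 → outlier.
1076 > 695.00 → outlier.
1114 > 695.00 → outlier.
All remaining values lie within [-57.00, 695.00].

733, 936, 1076, 1114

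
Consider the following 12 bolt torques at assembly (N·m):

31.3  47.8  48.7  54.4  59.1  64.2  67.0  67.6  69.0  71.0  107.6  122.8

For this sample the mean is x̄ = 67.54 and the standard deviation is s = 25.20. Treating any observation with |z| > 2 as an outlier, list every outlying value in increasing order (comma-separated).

122.8

Cutoffs at x̄ ± 2s: 67.54 ± 2·25.20 = [17.14, 117.94].
122.8: z = 2.19, |z| > 2 → outlier.
Every other value lies within [17.14, 117.94].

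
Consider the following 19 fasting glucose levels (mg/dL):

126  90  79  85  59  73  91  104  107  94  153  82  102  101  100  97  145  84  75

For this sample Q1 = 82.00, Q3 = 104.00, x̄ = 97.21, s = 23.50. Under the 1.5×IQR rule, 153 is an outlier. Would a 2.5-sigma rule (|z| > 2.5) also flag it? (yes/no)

no

z = (153 − 97.21) / 23.50 = 2.37.
|z| = 2.37 ≤ 2.5.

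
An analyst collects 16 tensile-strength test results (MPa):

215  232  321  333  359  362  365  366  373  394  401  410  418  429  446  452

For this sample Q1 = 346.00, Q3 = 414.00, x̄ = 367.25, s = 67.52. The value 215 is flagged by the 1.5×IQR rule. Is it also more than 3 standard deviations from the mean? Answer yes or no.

z = (215 − 367.25) / 67.52 = -2.25.
|z| = 2.25 ≤ 3.

no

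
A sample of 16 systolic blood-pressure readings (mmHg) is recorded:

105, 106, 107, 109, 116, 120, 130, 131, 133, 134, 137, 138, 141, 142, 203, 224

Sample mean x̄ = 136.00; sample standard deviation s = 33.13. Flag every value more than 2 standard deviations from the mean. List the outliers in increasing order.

203, 224

Cutoffs at x̄ ± 2s: 136.00 ± 2·33.13 = [69.74, 202.26].
203: z = 2.02, |z| > 2 → outlier.
224: z = 2.66, |z| > 2 → outlier.
Every other value lies within [69.74, 202.26].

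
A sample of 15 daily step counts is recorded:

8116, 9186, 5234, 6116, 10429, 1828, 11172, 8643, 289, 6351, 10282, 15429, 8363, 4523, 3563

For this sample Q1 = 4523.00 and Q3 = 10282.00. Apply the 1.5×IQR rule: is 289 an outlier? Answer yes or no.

no

IQR = Q3 − Q1 = 10282.00 − 4523.00 = 5759.00.
Lower fence = Q1 − 1.5·IQR = 4523.00 − 8638.50 = -4115.50.
Upper fence = Q3 + 1.5·IQR = 10282.00 + 8638.50 = 18920.50.
289 lies within [-4115.50, 18920.50].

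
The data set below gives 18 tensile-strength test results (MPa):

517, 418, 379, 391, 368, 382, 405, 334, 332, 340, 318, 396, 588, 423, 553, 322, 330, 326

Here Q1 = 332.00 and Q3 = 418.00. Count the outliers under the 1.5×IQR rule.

IQR = 86.00; fences at 332.00 − 129.00 = 203.00 and 418.00 + 129.00 = 547.00.
Outside the cutoffs: 553, 588.

2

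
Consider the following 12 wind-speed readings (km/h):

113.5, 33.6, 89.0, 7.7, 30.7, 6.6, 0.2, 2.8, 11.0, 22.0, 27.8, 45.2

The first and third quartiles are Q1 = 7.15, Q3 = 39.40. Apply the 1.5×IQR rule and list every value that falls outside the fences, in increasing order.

IQR = Q3 − Q1 = 39.40 − 7.15 = 32.25.
Lower fence = Q1 − 1.5·IQR = 7.15 − 48.375 = -41.225.
Upper fence = Q3 + 1.5·IQR = 39.40 + 48.375 = 87.775.
89.0 > 87.775 → outlier.
113.5 > 87.775 → outlier.
All remaining values lie within [-41.225, 87.775].

89.0, 113.5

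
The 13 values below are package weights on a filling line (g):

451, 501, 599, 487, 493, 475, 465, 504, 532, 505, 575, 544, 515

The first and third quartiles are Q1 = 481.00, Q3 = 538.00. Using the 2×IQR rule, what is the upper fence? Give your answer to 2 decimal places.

IQR = Q3 − Q1 = 538.00 − 481.00 = 57.00.
Lower fence = Q1 − 2·IQR = 481.00 − 114.00 = 367.00.
Upper fence = Q3 + 2·IQR = 538.00 + 114.00 = 652.00.

652.00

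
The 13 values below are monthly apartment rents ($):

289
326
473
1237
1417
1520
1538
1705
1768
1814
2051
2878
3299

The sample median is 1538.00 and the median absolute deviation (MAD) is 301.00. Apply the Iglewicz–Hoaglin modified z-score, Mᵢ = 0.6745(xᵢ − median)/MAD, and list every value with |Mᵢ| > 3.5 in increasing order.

3299

|Mᵢ| > 3.5 ⇔ |xᵢ − 1538.00| > 3.5·301.00/0.6745 = 1561.90.
So outliers lie outside [-23.90, 3099.90].
3299: M = 3.95 → outlier.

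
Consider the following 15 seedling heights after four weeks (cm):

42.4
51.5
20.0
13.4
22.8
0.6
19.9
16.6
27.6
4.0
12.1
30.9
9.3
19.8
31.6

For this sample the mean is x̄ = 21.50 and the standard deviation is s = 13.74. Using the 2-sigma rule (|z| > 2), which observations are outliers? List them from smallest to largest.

Cutoffs at x̄ ± 2s: 21.50 ± 2·13.74 = [-5.98, 48.98].
51.5: z = 2.18, |z| > 2 → outlier.
Every other value lies within [-5.98, 48.98].

51.5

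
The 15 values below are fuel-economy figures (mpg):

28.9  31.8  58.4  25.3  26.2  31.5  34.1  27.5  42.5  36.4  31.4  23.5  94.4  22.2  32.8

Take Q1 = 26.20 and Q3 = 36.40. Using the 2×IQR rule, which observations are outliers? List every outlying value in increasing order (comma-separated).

58.4, 94.4

IQR = Q3 − Q1 = 36.40 − 26.20 = 10.20.
Lower fence = Q1 − 2·IQR = 26.20 − 20.40 = 5.80.
Upper fence = Q3 + 2·IQR = 36.40 + 20.40 = 56.80.
58.4 > 56.80 → outlier.
94.4 > 56.80 → outlier.
All remaining values lie within [5.80, 56.80].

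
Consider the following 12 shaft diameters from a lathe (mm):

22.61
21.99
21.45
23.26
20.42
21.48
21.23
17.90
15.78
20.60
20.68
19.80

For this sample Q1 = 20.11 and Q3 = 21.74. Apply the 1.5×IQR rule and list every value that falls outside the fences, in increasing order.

15.78

IQR = Q3 − Q1 = 21.74 − 20.11 = 1.63.
Lower fence = Q1 − 1.5·IQR = 20.11 − 2.445 = 17.665.
Upper fence = Q3 + 1.5·IQR = 21.74 + 2.445 = 24.185.
15.78 < 17.665 → outlier.
All remaining values lie within [17.665, 24.185].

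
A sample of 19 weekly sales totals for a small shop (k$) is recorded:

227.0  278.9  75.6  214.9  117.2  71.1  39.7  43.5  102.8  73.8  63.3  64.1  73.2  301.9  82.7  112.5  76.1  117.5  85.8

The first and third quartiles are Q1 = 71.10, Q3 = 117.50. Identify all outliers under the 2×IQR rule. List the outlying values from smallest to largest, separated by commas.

214.9, 227.0, 278.9, 301.9

IQR = Q3 − Q1 = 117.50 − 71.10 = 46.40.
Lower fence = Q1 − 2·IQR = 71.10 − 92.80 = -21.70.
Upper fence = Q3 + 2·IQR = 117.50 + 92.80 = 210.30.
214.9 > 210.30 → outlier.
227.0 > 210.30 → outlier.
278.9 > 210.30 → outlier.
301.9 > 210.30 → outlier.
All remaining values lie within [-21.70, 210.30].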